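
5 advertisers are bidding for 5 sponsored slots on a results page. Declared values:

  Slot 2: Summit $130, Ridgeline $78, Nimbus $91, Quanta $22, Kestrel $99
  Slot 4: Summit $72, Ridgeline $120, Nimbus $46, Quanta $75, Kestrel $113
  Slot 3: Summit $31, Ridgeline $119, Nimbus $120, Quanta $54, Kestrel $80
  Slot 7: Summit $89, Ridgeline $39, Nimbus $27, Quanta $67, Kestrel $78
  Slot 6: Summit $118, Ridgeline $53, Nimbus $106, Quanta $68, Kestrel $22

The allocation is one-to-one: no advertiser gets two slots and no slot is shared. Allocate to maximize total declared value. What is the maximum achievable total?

Max total: $535

Treat this as an assignment problem: match each advertiser to one slot.
Optimal: Summit→Slot 2 ($130), Ridgeline→Slot 3 ($119), Nimbus→Slot 6 ($106), Quanta→Slot 7 ($67), Kestrel→Slot 4 ($113) — total 130+119+106+67+113 = $535.
Max-entry greedy (repeatedly take the single best remaining cell) gives $516, worse by 19.
Next-best assignment: Summit→Slot 6, Ridgeline→Slot 4, Nimbus→Slot 3, Quanta→Slot 7, Kestrel→Slot 2 = $524.
Swapping Nimbus↔Quanta (Nimbus→Slot 7 $27, Quanta→Slot 6 $68) loses 78.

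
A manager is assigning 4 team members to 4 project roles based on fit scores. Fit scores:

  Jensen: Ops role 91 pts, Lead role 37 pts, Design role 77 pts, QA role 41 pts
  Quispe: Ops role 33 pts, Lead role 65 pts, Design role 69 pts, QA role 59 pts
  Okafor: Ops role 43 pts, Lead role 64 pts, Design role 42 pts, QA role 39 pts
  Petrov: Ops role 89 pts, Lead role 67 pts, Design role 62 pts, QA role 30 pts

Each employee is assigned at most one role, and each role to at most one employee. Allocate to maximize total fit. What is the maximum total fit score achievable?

This is the linear assignment problem.
Optimal: Jensen→Design role (77 pts), Quispe→QA role (59 pts), Okafor→Lead role (64 pts), Petrov→Ops role (89 pts) — total 77+59+64+89 = 289 pts.

Maximum total: 289 pts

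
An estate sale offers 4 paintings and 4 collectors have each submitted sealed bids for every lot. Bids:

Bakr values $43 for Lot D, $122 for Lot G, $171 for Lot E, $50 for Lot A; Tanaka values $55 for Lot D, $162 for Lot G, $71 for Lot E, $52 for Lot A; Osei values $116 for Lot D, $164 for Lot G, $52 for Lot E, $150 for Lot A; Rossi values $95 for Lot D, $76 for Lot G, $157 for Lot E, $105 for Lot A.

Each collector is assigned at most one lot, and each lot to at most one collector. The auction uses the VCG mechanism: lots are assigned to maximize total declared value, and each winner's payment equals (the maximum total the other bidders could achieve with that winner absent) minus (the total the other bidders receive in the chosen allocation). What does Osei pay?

Osei pays $10.

Efficient allocation: Bakr→Lot E ($171), Tanaka→Lot G ($162), Osei→Lot A ($150), Rossi→Lot D ($95); total welfare W = $578.
Osei receives Lot A at value $150, so the others get W − 150 = $428.
Without Osei: best allocation of the remaining 3 bidders over all 4 lots is Bakr→Lot E ($171), Tanaka→Lot G ($162), Rossi→Lot A ($105), total $438.
VCG payment = (others' best without Osei) − (others' welfare with Osei) = 438 − 428 = $10.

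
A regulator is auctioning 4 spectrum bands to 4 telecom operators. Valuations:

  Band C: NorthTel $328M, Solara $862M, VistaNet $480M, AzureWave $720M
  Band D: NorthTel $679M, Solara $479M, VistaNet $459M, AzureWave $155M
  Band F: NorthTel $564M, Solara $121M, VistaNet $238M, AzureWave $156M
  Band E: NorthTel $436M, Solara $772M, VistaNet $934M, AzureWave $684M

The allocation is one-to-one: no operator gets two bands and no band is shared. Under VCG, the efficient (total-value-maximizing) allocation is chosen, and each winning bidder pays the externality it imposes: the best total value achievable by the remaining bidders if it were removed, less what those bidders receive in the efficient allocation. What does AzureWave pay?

Efficient allocation: NorthTel→Band F ($564M), Solara→Band D ($479M), VistaNet→Band E ($934M), AzureWave→Band C ($720M); total welfare W = $2697M.
AzureWave receives Band C at value $720M, so the others get W − 720 = $1977M.
Without AzureWave: best allocation of the remaining 3 bidders over all 4 bands is NorthTel→Band D ($679M), Solara→Band C ($862M), VistaNet→Band E ($934M), total $2475M.
VCG payment = (others' best without AzureWave) − (others' welfare with AzureWave) = 2475 − 1977 = $498M.

AzureWave pays $498M.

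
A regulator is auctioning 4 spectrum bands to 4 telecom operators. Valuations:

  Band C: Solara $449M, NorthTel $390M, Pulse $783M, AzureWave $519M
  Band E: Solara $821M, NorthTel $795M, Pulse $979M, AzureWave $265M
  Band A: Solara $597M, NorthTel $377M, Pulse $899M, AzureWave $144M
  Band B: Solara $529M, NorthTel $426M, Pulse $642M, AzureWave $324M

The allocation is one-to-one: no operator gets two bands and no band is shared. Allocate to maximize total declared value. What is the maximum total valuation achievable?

Maximum total: $2742M

Optimal: Solara→Band B ($529M), NorthTel→Band E ($795M), Pulse→Band A ($899M), AzureWave→Band C ($519M) — total 529+795+899+519 = $2742M.
Column-greedy (each band in turn goes to its best remaining operator) gives $2305M, worse by 437.
Next-best assignment: Solara→Band E, NorthTel→Band B, Pulse→Band A, AzureWave→Band C = $2665M.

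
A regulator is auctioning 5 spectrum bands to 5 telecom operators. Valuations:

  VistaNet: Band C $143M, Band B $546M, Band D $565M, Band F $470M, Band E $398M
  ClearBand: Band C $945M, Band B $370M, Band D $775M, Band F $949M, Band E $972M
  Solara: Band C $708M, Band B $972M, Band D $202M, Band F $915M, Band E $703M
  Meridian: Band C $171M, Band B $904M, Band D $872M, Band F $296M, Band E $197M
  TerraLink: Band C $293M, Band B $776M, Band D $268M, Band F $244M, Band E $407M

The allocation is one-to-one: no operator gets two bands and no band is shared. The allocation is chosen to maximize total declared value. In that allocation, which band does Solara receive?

Optimal: VistaNet→Band E ($398M), ClearBand→Band C ($945M), Solara→Band F ($915M), Meridian→Band D ($872M), TerraLink→Band B ($776M) — total 398+945+915+872+776 = $3906M.
Column-greedy (each band in turn goes to its best remaining operator) gives $3666M, worse by 240.
Next-best assignment: VistaNet→Band F, ClearBand→Band E, Solara→Band C, Meridian→Band D, TerraLink→Band B = $3798M.
Solara's own top band is Band B ($972M), but forcing Solara→Band B and reassigning the rest optimally gives only $3666M — worse by 240.

Solara receives Band F.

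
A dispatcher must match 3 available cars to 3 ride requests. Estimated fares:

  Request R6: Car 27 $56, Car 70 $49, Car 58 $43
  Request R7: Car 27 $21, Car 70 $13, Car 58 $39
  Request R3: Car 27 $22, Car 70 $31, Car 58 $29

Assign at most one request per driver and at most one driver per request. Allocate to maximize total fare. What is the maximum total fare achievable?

Optimal: Car 27→Request R6 ($56), Car 70→Request R3 ($31), Car 58→Request R7 ($39) — total 56+31+39 = $126.
Next-best assignment: Car 27→Request R3, Car 70→Request R6, Car 58→Request R7 = $110.
Every other assignment is strictly worse.

Max total: $126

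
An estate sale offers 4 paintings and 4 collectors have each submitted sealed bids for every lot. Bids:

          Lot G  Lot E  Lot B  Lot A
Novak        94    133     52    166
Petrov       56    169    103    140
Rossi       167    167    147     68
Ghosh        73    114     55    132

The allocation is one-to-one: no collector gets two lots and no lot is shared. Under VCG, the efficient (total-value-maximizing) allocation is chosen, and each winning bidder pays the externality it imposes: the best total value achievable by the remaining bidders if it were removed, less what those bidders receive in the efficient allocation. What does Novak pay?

Efficient allocation: Novak→Lot A ($166), Petrov→Lot E ($169), Rossi→Lot G ($167), Ghosh→Lot B ($55); total welfare W = $557.
Novak receives Lot A at value $166, so the others get W − 166 = $391.
Without Novak: best allocation of the remaining 3 bidders over all 4 lots is Petrov→Lot E ($169), Rossi→Lot G ($167), Ghosh→Lot A ($132), total $468.
VCG payment = (others' best without Novak) − (others' welfare with Novak) = 468 − 391 = $77.

Novak pays $77.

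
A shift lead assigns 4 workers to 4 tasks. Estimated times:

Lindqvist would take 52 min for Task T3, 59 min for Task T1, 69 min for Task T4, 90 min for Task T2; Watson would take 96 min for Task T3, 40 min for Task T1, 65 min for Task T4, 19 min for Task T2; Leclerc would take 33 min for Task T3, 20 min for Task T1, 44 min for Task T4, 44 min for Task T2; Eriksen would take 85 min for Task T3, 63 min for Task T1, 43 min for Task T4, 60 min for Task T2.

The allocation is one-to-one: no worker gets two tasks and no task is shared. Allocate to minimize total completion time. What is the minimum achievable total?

This is the linear assignment problem.
Optimal: Lindqvist→Task T3 (52 min), Watson→Task T2 (19 min), Leclerc→Task T1 (20 min), Eriksen→Task T4 (43 min) — total 52+19+20+43 = 134 min.
Next-best assignment: Lindqvist→Task T1, Watson→Task T2, Leclerc→Task T3, Eriksen→Task T4 = 154 min.

Minimum total: 134 min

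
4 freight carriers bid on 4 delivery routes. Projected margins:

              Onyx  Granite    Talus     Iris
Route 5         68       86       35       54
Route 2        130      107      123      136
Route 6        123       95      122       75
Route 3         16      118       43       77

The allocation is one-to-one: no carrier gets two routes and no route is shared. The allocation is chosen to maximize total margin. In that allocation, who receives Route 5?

Onyx receives Route 5.

This is the linear assignment problem.
Optimal: Onyx→Route 5 ($68k), Granite→Route 3 ($118k), Talus→Route 6 ($122k), Iris→Route 2 ($136k) — total 68+118+122+136 = $444k.
Row-greedy (each carrier in turn takes its best remaining route) gives $424k, worse by 20.
Next-best assignment: Onyx→Route 2, Granite→Route 3, Talus→Route 6, Iris→Route 5 = $424k.
Swapping Iris↔Granite (Iris→Route 3 $77k, Granite→Route 2 $107k) loses 70.
Onyx's own top route is Route 2 ($130k), but forcing Onyx→Route 2 and reassigning the rest optimally gives only $424k — worse by 20.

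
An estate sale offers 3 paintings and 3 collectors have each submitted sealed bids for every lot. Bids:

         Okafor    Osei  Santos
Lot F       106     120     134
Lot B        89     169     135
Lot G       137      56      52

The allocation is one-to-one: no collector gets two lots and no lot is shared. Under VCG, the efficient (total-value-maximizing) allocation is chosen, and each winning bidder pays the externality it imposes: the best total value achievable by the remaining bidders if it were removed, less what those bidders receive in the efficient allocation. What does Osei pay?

Efficient allocation: Okafor→Lot G ($137), Osei→Lot B ($169), Santos→Lot F ($134); total welfare W = $440.
Osei receives Lot B at value $169, so the others get W − 169 = $271.
Without Osei: best allocation of the remaining 2 bidders over all 3 lots is Okafor→Lot G ($137), Santos→Lot B ($135), total $272.
VCG payment = (others' best without Osei) − (others' welfare with Osei) = 272 − 271 = $1.

Osei pays $1.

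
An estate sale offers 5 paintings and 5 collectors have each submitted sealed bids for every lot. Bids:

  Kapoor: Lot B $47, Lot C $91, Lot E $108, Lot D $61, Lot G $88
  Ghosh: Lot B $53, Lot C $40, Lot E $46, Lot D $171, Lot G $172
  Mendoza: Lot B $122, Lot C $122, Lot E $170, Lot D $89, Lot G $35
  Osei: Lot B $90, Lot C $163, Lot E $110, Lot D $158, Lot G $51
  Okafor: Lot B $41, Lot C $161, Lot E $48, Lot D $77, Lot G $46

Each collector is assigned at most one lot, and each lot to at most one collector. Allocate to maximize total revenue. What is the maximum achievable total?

Optimal: Kapoor→Lot E ($108), Ghosh→Lot G ($172), Mendoza→Lot B ($122), Osei→Lot D ($158), Okafor→Lot C ($161) — total 108+172+122+158+161 = $721.
Column-greedy (each lot in turn goes to its best remaining collector) gives $610, worse by 111.
No other one-to-one assignment exceeds $721.

Max total: $721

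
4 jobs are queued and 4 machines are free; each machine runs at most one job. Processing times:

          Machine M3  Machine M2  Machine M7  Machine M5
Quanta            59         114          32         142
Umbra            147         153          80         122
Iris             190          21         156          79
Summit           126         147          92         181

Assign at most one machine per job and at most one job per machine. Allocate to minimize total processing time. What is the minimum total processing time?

Minimum total: 294 min

Optimal: Quanta→Machine M3 (59 min), Umbra→Machine M5 (122 min), Iris→Machine M2 (21 min), Summit→Machine M7 (92 min) — total 59+122+21+92 = 294 min.
Column-greedy (each machine in turn goes to its cheapest remaining job) gives 341 min, worse by 47.
Swapping Summit↔Iris (Summit→Machine M2 147 min, Iris→Machine M7 156 min) adds 190.
No other one-to-one assignment undercuts 294 min.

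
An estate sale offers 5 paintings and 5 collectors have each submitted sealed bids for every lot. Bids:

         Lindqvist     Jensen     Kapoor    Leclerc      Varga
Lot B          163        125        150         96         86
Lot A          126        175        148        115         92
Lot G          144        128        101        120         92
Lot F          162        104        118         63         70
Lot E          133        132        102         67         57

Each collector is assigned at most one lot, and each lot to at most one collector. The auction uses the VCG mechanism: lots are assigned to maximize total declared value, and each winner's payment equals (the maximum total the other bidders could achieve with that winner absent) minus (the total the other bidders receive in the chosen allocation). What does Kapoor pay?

Efficient allocation: Lindqvist→Lot F ($162), Jensen→Lot A ($175), Kapoor→Lot B ($150), Leclerc→Lot G ($120), Varga→Lot E ($57); total welfare W = $664.
Kapoor receives Lot B at value $150, so the others get W − 150 = $514.
Without Kapoor: best allocation of the remaining 4 bidders over all 5 lots is Lindqvist→Lot F ($162), Jensen→Lot A ($175), Leclerc→Lot G ($120), Varga→Lot B ($86), total $543.
VCG payment = (others' best without Kapoor) − (others' welfare with Kapoor) = 543 − 514 = $29.

Kapoor pays $29.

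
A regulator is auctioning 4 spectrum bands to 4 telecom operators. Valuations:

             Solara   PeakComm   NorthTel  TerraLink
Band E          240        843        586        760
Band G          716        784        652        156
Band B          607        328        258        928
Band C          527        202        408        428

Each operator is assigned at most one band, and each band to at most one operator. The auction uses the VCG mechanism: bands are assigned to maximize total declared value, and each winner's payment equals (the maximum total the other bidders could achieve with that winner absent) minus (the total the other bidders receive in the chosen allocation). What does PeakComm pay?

PeakComm pays $123M.

Efficient allocation: Solara→Band C ($527M), PeakComm→Band E ($843M), NorthTel→Band G ($652M), TerraLink→Band B ($928M); total welfare W = $2950M.
PeakComm receives Band E at value $843M, so the others get W − 843 = $2107M.
Without PeakComm: best allocation of the remaining 3 bidders over all 4 bands is Solara→Band G ($716M), NorthTel→Band E ($586M), TerraLink→Band B ($928M), total $2230M.
VCG payment = (others' best without PeakComm) − (others' welfare with PeakComm) = 2230 − 2107 = $123M.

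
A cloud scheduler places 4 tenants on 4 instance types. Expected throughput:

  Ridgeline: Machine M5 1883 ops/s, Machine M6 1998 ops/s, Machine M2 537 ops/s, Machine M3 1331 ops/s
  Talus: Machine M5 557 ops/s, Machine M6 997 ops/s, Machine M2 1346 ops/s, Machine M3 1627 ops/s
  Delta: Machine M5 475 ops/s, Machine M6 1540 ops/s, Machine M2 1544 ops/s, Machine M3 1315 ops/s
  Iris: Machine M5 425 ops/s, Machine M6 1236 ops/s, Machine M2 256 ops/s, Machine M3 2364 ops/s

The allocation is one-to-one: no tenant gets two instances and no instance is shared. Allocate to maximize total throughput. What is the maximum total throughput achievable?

Max total: 7133 ops/s

This is the linear assignment problem.
Optimal: Ridgeline→Machine M5 (1883 ops/s), Talus→Machine M2 (1346 ops/s), Delta→Machine M6 (1540 ops/s), Iris→Machine M3 (2364 ops/s) — total 1883+1346+1540+2364 = 7133 ops/s.
Row-greedy (each tenant in turn takes its best remaining instance) gives 5594 ops/s, worse by 1539.
Next-best assignment: Ridgeline→Machine M5, Talus→Machine M6, Delta→Machine M2, Iris→Machine M3 = 6788 ops/s.
Swapping Iris↔Talus (Iris→Machine M2 256 ops/s, Talus→Machine M3 1627 ops/s) loses 1827.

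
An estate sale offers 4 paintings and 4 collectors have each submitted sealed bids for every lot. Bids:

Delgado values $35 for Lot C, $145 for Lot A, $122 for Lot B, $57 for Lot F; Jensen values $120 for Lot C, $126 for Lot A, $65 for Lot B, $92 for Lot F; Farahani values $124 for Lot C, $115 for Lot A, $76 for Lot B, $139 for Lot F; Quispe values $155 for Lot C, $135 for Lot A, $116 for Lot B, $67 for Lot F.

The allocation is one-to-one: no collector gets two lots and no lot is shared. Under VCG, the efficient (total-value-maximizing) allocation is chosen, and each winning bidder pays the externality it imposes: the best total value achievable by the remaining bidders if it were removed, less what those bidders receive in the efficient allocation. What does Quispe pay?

Efficient allocation: Delgado→Lot B ($122), Jensen→Lot A ($126), Farahani→Lot F ($139), Quispe→Lot C ($155); total welfare W = $542.
Quispe receives Lot C at value $155, so the others get W − 155 = $387.
Without Quispe: best allocation of the remaining 3 bidders over all 4 lots is Delgado→Lot A ($145), Jensen→Lot C ($120), Farahani→Lot F ($139), total $404.
VCG payment = (others' best without Quispe) − (others' welfare with Quispe) = 404 − 387 = $17.

Quispe pays $17.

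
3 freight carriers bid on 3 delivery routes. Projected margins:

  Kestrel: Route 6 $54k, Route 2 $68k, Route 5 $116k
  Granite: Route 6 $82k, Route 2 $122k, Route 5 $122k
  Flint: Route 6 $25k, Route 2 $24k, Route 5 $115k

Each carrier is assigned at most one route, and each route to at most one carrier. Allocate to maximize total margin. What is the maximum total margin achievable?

Maximum total: $291k

Optimal: Kestrel→Route 6 ($54k), Granite→Route 2 ($122k), Flint→Route 5 ($115k) — total 54+122+115 = $291k.
Column-greedy (each route in turn goes to its best remaining carrier) gives $265k, worse by 26.
Next-best assignment: Kestrel→Route 2, Granite→Route 6, Flint→Route 5 = $265k.
Swapping Flint↔Granite (Flint→Route 2 $24k, Granite→Route 5 $122k) loses 91.
Checked against all permutations: $291k is optimal.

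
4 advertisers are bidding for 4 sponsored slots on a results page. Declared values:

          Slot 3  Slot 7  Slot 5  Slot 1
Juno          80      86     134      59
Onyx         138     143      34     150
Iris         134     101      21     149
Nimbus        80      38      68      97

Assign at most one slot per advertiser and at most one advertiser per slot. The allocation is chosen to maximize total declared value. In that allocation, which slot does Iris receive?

Iris receives Slot 3.

This is a one-to-one assignment (maximum-weight bipartite matching).
Optimal: Juno→Slot 5 ($134), Onyx→Slot 7 ($143), Iris→Slot 3 ($134), Nimbus→Slot 1 ($97) — total 134+143+134+97 = $508.
Row-greedy (each advertiser in turn takes its best remaining slot) gives $456, worse by 52.
Next-best assignment: Juno→Slot 5, Onyx→Slot 7, Iris→Slot 1, Nimbus→Slot 3 = $506.
Swapping Onyx↔Juno (Onyx→Slot 5 $34, Juno→Slot 7 $86) loses 157.
Iris's own top slot is Slot 1 ($149), but forcing Iris→Slot 1 and reassigning the rest optimally gives only $506 — worse by 2.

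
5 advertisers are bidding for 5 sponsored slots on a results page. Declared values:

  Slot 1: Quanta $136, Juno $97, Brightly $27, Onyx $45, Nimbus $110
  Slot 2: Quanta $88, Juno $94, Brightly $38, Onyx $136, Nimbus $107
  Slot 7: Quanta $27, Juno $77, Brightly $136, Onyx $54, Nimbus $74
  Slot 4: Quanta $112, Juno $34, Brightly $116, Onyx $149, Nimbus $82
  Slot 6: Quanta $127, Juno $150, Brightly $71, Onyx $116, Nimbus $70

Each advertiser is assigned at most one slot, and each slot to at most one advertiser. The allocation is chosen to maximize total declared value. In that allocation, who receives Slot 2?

Nimbus receives Slot 2.

Optimal: Quanta→Slot 1 ($136), Juno→Slot 6 ($150), Brightly→Slot 7 ($136), Onyx→Slot 4 ($149), Nimbus→Slot 2 ($107) — total 136+150+136+149+107 = $678.
Column-greedy (each slot in turn goes to its best remaining advertiser) gives $640, worse by 38.
Next-best assignment: Quanta→Slot 4, Juno→Slot 6, Brightly→Slot 7, Onyx→Slot 2, Nimbus→Slot 1 = $644.
Swapping Nimbus↔Brightly (Nimbus→Slot 7 $74, Brightly→Slot 2 $38) loses 131.
Nimbus's own top slot is Slot 1 ($110), but forcing Nimbus→Slot 1 and reassigning the rest optimally gives only $644 — worse by 34.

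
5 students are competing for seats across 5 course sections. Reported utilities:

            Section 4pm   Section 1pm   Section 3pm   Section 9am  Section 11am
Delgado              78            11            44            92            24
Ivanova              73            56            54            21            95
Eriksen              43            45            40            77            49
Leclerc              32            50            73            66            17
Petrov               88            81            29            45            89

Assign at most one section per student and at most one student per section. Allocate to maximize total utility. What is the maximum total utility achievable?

Treat this as an assignment problem: match each student to one section.
Optimal: Delgado→Section 4pm (78 points), Ivanova→Section 11am (95 points), Eriksen→Section 9am (77 points), Leclerc→Section 3pm (73 points), Petrov→Section 1pm (81 points) — total 78+95+77+73+81 = 404 points.
Max-entry greedy (repeatedly take the single best remaining cell) gives 393 points, worse by 11.
Next-best assignment: Delgado→Section 9am, Ivanova→Section 11am, Eriksen→Section 1pm, Leclerc→Section 3pm, Petrov→Section 4pm = 393 points.
Every other assignment is strictly worse.

Max total: 404 points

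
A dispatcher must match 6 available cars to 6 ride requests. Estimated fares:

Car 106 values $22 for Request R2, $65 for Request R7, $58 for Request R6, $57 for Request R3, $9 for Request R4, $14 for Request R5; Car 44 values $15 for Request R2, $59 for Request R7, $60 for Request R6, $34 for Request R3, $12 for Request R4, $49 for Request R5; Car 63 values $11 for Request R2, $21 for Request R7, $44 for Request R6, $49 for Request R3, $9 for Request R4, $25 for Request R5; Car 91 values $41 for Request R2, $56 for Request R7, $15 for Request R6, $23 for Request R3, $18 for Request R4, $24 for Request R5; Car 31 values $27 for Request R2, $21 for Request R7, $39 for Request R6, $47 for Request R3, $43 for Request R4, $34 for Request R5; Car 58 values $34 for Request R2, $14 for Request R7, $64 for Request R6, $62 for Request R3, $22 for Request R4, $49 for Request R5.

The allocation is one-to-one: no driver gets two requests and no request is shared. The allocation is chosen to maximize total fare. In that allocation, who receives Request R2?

Car 91 receives Request R2.

Treat this as an assignment problem: match each driver to one request.
Optimal: Car 106→Request R7 ($65), Car 44→Request R5 ($49), Car 63→Request R3 ($49), Car 91→Request R2 ($41), Car 31→Request R4 ($43), Car 58→Request R6 ($64) — total 65+49+49+41+43+64 = $311.
Row-greedy (each driver in turn takes its best remaining request) gives $307, worse by 4.
Car 91's own top request is Request R7 ($56), but forcing Car 91→Request R7 and reassigning the rest optimally gives only $289 — worse by 22.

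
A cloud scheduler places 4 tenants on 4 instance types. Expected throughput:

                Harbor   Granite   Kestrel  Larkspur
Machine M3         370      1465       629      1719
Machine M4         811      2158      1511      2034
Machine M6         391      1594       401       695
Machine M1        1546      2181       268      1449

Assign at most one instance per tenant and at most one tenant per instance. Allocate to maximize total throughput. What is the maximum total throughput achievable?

Max total: 6370 ops/s

Optimal: Harbor→Machine M1 (1546 ops/s), Granite→Machine M6 (1594 ops/s), Kestrel→Machine M4 (1511 ops/s), Larkspur→Machine M3 (1719 ops/s) — total 1546+1594+1511+1719 = 6370 ops/s.
Next-best assignment: Harbor→Machine M1, Granite→Machine M4, Kestrel→Machine M6, Larkspur→Machine M3 = 5824 ops/s.
No other one-to-one assignment exceeds 6370 ops/s.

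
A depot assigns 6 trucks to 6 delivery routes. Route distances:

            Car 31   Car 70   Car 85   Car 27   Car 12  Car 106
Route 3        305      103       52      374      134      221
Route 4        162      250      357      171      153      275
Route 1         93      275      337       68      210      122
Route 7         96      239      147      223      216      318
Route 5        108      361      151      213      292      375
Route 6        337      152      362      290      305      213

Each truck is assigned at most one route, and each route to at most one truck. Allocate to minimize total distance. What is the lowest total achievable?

Optimal: Car 31→Route 7 (96 km), Car 70→Route 3 (103 km), Car 85→Route 5 (151 km), Car 27→Route 1 (68 km), Car 12→Route 4 (153 km), Car 106→Route 6 (213 km) — total 96+103+151+68+153+213 = 784 km.
Column-greedy (each route in turn goes to its cheapest remaining truck) gives 943 km, worse by 159.
Swapping Car 12↔Car 70 (Car 12→Route 3 134 km, Car 70→Route 4 250 km) adds 128.
Checked against all permutations: 784 km is optimal.

Min total: 784 km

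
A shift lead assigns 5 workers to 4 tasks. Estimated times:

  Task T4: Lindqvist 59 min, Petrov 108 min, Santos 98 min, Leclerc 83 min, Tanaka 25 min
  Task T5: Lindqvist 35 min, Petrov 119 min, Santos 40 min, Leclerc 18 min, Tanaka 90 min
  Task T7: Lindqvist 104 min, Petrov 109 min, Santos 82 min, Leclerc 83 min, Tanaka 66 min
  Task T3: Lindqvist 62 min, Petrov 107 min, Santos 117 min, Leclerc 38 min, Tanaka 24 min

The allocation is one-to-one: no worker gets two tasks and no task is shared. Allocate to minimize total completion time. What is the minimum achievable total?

Treat this as an assignment problem: match each worker to one task.
Optimal: Tanaka→Task T4 (25 min), Lindqvist→Task T5 (35 min), Santos→Task T7 (82 min), Leclerc→Task T3 (38 min) — total 25+35+82+38 = 180 min.
Column-greedy (each task in turn goes to its cheapest remaining worker) gives 187 min, worse by 7.
Next-best assignment: Lindqvist→Task T4, Leclerc→Task T5, Santos→Task T7, Tanaka→Task T3 = 183 min.
No other one-to-one assignment undercuts 180 min.

Minimum total: 180 min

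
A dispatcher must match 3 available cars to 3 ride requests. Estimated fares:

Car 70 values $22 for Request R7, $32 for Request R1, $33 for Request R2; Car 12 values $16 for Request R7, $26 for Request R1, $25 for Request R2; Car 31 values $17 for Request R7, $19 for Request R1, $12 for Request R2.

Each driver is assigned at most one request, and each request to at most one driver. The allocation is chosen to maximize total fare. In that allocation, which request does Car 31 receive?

Optimal: Car 70→Request R2 ($33), Car 12→Request R1 ($26), Car 31→Request R7 ($17) — total 33+26+17 = $76.
Next-best assignment: Car 70→Request R1, Car 12→Request R2, Car 31→Request R7 = $74.
Every other assignment is strictly worse.
Car 31's own top request is Request R1 ($19), but forcing Car 31→Request R1 and reassigning the rest optimally gives only $68 — worse by 8.

Car 31 receives Request R7.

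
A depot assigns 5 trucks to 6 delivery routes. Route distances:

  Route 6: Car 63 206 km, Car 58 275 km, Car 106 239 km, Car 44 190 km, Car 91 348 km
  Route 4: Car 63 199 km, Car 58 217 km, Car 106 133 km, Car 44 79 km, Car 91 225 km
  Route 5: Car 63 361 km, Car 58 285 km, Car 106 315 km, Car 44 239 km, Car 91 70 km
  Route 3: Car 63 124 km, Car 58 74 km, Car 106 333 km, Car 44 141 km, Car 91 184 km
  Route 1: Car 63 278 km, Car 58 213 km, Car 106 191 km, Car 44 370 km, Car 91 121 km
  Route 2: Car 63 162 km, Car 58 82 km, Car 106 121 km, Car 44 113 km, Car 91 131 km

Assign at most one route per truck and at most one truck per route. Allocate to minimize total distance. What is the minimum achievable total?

Optimal: Car 63→Route 3 (124 km), Car 58→Route 2 (82 km), Car 106→Route 1 (191 km), Car 44→Route 4 (79 km), Car 91→Route 5 (70 km) — total 124+82+191+79+70 = 546 km.
Min-entry greedy (repeatedly take the single cheapest remaining cell) gives 550 km, worse by 4.

Min total: 546 km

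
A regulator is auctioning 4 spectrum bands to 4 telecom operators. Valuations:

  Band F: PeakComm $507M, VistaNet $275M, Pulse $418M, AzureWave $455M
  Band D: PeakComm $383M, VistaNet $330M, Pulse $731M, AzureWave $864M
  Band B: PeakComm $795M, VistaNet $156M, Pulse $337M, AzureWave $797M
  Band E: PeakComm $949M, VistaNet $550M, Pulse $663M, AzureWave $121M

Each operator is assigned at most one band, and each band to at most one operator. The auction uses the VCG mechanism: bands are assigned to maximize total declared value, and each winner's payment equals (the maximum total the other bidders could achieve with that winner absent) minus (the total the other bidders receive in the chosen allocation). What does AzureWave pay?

AzureWave pays $121M.

Efficient allocation: PeakComm→Band E ($949M), VistaNet→Band F ($275M), Pulse→Band D ($731M), AzureWave→Band B ($797M); total welfare W = $2752M.
AzureWave receives Band B at value $797M, so the others get W − 797 = $1955M.
Without AzureWave: best allocation of the remaining 3 bidders over all 4 bands is PeakComm→Band B ($795M), VistaNet→Band E ($550M), Pulse→Band D ($731M), total $2076M.
VCG payment = (others' best without AzureWave) − (others' welfare with AzureWave) = 2076 − 1955 = $121M.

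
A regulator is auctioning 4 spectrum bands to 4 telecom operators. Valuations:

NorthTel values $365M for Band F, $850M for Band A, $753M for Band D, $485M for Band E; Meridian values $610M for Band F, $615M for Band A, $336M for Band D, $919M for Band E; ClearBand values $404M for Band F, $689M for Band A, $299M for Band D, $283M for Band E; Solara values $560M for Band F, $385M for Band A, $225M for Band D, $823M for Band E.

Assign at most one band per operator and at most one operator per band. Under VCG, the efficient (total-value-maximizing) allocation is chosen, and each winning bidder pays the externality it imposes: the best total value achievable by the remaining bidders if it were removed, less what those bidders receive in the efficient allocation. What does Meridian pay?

Efficient allocation: NorthTel→Band D ($753M), Meridian→Band E ($919M), ClearBand→Band A ($689M), Solara→Band F ($560M); total welfare W = $2921M.
Meridian receives Band E at value $919M, so the others get W − 919 = $2002M.
Without Meridian: best allocation of the remaining 3 bidders over all 4 bands is NorthTel→Band D ($753M), ClearBand→Band A ($689M), Solara→Band E ($823M), total $2265M.
VCG payment = (others' best without Meridian) − (others' welfare with Meridian) = 2265 − 2002 = $263M.

Meridian pays $263M.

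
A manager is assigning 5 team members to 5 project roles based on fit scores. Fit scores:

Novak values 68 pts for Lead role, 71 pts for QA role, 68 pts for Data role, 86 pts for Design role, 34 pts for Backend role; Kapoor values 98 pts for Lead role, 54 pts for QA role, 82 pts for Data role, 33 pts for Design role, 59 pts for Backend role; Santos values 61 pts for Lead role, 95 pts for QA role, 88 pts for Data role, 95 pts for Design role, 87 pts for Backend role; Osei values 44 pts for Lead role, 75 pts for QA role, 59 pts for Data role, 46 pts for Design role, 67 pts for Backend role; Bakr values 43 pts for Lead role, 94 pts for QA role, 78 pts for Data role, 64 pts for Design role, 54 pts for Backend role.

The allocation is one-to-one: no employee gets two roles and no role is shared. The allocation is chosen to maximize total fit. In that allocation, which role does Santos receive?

Treat this as an assignment problem: match each employee to one role.
Optimal: Novak→Design role (86 pts), Kapoor→Lead role (98 pts), Santos→Data role (88 pts), Osei→Backend role (67 pts), Bakr→QA role (94 pts) — total 86+98+88+67+94 = 433 pts.
Row-greedy (each employee in turn takes its best remaining role) gives 424 pts, worse by 9.
No other one-to-one assignment exceeds 433 pts.
Santos's own top role is QA role (95 pts), but forcing Santos→QA role and reassigning the rest optimally gives only 424 pts — worse by 9.

Santos receives Data role.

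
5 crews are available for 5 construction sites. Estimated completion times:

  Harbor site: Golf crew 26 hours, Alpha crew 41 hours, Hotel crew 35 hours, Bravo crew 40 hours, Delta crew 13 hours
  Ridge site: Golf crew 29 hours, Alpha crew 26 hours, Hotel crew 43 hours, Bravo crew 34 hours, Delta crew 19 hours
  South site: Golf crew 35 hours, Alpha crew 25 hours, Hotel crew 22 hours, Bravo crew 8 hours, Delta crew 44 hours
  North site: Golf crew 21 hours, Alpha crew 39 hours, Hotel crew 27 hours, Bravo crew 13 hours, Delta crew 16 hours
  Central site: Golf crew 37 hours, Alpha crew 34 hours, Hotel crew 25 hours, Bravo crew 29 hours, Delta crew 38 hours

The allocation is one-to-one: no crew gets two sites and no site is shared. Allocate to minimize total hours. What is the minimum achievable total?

This is the linear assignment problem.
Optimal: Golf crew→North site (21 hours), Alpha crew→Ridge site (26 hours), Hotel crew→Central site (25 hours), Bravo crew→South site (8 hours), Delta crew→Harbor site (13 hours) — total 21+26+25+8+13 = 93 hours.
Row-greedy (each crew in turn takes its cheapest remaining site) gives 118 hours, worse by 25.
Next-best assignment: Golf crew→Harbor site, Alpha crew→Ridge site, Hotel crew→Central site, Bravo crew→South site, Delta crew→North site = 101 hours.
Every other assignment is strictly worse.

Minimum total: 93 hours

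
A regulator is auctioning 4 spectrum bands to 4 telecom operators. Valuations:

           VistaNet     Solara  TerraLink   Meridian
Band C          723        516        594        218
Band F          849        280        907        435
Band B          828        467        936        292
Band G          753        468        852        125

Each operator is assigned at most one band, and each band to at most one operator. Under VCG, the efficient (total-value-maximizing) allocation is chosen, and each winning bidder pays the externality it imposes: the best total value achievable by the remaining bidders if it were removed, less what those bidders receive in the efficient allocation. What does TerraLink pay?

Efficient allocation: VistaNet→Band G ($753M), Solara→Band C ($516M), TerraLink→Band B ($936M), Meridian→Band F ($435M); total welfare W = $2640M.
TerraLink receives Band B at value $936M, so the others get W − 936 = $1704M.
Without TerraLink: best allocation of the remaining 3 bidders over all 4 bands is VistaNet→Band B ($828M), Solara→Band C ($516M), Meridian→Band F ($435M), total $1779M.
VCG payment = (others' best without TerraLink) − (others' welfare with TerraLink) = 1779 − 1704 = $75M.

TerraLink pays $75M.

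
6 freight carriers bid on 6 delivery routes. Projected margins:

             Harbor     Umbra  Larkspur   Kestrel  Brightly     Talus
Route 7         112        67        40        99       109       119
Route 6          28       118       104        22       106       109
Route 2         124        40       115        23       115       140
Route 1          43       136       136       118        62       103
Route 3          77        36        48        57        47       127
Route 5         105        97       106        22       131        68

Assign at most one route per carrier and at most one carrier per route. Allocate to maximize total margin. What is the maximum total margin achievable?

Treat this as an assignment problem: match each carrier to one route.
Optimal: Harbor→Route 2 ($124k), Umbra→Route 6 ($118k), Larkspur→Route 1 ($136k), Kestrel→Route 7 ($99k), Brightly→Route 5 ($131k), Talus→Route 3 ($127k) — total 124+118+136+99+131+127 = $735k.
Row-greedy (each carrier in turn takes its best remaining route) gives $698k, worse by 37.
Next-best assignment: Harbor→Route 7, Umbra→Route 6, Larkspur→Route 2, Kestrel→Route 1, Brightly→Route 5, Talus→Route 3 = $721k.
Swapping Larkspur↔Umbra (Larkspur→Route 6 $104k, Umbra→Route 1 $136k) loses 14.

Max total: $735k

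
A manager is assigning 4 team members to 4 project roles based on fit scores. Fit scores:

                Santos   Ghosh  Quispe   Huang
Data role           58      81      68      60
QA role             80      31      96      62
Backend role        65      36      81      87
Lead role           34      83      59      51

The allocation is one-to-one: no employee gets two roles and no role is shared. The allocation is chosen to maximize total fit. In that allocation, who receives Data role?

This is a one-to-one assignment (maximum-weight bipartite matching).
Optimal: Santos→Data role (58 pts), Ghosh→Lead role (83 pts), Quispe→QA role (96 pts), Huang→Backend role (87 pts) — total 58+83+96+87 = 324 pts.
Row-greedy (each employee in turn takes its best remaining role) gives 304 pts, worse by 20.
No other one-to-one assignment exceeds 324 pts.
Santos's own top role is QA role (80 pts), but forcing Santos→QA role and reassigning the rest optimally gives only 318 pts — worse by 6.

Santos receives Data role.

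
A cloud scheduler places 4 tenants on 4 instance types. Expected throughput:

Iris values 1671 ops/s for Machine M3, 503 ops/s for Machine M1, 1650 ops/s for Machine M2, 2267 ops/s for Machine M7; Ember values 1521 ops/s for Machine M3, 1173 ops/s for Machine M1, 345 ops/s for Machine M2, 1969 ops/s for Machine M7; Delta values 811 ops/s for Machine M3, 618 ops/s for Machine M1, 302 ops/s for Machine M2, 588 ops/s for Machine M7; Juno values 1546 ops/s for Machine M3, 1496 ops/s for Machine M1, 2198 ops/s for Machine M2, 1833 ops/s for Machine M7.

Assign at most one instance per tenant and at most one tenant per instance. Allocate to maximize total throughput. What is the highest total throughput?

Treat this as an assignment problem: match each tenant to one instance.
Optimal: Iris→Machine M7 (2267 ops/s), Ember→Machine M3 (1521 ops/s), Delta→Machine M1 (618 ops/s), Juno→Machine M2 (2198 ops/s) — total 2267+1521+618+2198 = 6604 ops/s.
Column-greedy (each instance in turn goes to its best remaining tenant) gives 4100 ops/s, worse by 2504.
Next-best assignment: Iris→Machine M3, Ember→Machine M7, Delta→Machine M1, Juno→Machine M2 = 6456 ops/s.
Swapping Iris↔Juno (Iris→Machine M2 1650 ops/s, Juno→Machine M7 1833 ops/s) loses 982.

Max total: 6604 ops/s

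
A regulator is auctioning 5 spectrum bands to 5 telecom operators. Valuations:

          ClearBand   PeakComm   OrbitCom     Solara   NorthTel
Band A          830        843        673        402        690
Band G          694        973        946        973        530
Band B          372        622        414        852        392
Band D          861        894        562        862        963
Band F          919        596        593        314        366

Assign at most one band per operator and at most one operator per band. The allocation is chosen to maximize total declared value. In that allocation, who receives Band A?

PeakComm receives Band A.

This is a one-to-one assignment (maximum-weight bipartite matching).
Optimal: ClearBand→Band F ($919M), PeakComm→Band A ($843M), OrbitCom→Band G ($946M), Solara→Band B ($852M), NorthTel→Band D ($963M) — total 919+843+946+852+963 = $4523M.
Row-greedy (each operator in turn takes its best remaining band) gives $3819M, worse by 704.
Next-best assignment: ClearBand→Band F, PeakComm→Band G, OrbitCom→Band A, Solara→Band B, NorthTel→Band D = $4380M.
Checked against all permutations: $4523M is optimal.
PeakComm's own top band is Band G ($973M), but forcing PeakComm→Band G and reassigning the rest optimally gives only $4380M — worse by 143.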